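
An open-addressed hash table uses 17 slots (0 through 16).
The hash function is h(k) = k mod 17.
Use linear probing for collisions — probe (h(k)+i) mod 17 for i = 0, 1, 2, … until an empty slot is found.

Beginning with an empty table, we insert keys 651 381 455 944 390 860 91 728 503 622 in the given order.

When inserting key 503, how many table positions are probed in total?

2

651: h=5 -> slot 5
381: h=7 -> slot 7
455: h=13 -> slot 13
944: h=9 -> slot 9
390: h=16 -> slot 16
860: h=10 -> slot 10
91: h=6 -> slot 6
728: h=14 -> slot 14
503: h=10, probe 10,11 -> slot 11
622: h=10, probe 10,11,12 -> slot 12
Table: [-, -, -, -, -, 651, 91, 381, -, 944, 860, 503, 622, 455, 728, -, 390]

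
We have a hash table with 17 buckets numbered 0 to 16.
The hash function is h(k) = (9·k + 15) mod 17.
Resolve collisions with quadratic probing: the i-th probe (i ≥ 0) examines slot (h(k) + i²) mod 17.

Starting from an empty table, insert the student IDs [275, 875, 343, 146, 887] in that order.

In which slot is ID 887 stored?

275 hashes to 8; slot 8 is free => place at 8.
875 hashes to 2; slot 2 is free => place at 2.
343 hashes to 8; 8 taken => place at 9.
146 hashes to 3; slot 3 is free => place at 3.
887 hashes to 8; 8,9 taken => place at 12.
Table: [_, _, 875, 146, _, _, _, _, 275, 343, _, _, 887, _, _, _, _]

12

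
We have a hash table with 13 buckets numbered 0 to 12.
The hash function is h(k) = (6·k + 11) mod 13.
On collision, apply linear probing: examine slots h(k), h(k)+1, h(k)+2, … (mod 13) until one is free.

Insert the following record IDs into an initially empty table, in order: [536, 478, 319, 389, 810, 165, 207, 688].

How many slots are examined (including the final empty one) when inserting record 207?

3

536: h=3 => slot 3
478: h=6 => slot 6
319: h=1 => slot 1
389: h=5 => slot 5
810: h=9 => slot 9
165: h=0 => slot 0
207: h=5, probe 5,6,7 => slot 7
688: h=5, probe 5,6,7,8 => slot 8
Table: [165, 319, _, 536, _, 389, 478, 207, 688, 810, _, _, _]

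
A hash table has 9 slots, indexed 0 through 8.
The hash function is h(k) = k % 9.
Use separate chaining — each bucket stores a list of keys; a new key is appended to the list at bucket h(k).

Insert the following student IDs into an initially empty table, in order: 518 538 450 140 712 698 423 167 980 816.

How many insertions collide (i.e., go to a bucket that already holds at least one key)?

4

518 -> bucket 5
538 -> bucket 7
450 -> bucket 0
140 -> bucket 5 (collision)
712 -> bucket 1
698 -> bucket 5 (collision)
423 -> bucket 0 (collision)
167 -> bucket 5 (collision)
980 -> bucket 8
816 -> bucket 6
Final buckets:
0: 450 -> 423
1: 712
2: —
3: —
4: —
5: 518 -> 140 -> 698 -> 167
6: 816
7: 538
8: 980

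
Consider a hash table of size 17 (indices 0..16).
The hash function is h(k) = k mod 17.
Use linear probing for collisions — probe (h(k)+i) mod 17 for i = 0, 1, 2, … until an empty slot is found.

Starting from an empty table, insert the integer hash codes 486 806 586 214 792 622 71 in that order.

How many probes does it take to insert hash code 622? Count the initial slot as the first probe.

4

486: h=10 → slot 10
806: h=7 → slot 7
586: h=8 → slot 8
214: h=10, probe 10,11 → slot 11
792: h=10, probe 10,11,12 → slot 12
622: h=10, probe 10,11,12,13 → slot 13
71: h=3 → slot 3
Table: [∅, ∅, ∅, 71, ∅, ∅, ∅, 806, 586, ∅, 486, 214, 792, 622, ∅, ∅, ∅]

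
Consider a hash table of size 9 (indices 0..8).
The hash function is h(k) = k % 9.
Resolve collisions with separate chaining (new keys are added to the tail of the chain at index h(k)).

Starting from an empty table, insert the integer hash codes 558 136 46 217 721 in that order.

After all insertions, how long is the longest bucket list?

558 → bucket 0
136 → bucket 1
46 → bucket 1 (collision)
217 → bucket 1 (collision)
721 → bucket 1 (collision)
Final buckets:
0: 558
1: 136 -> 46 -> 217 -> 721
2: —
3: —
4: —
5: —
6: —
7: —
8: —

4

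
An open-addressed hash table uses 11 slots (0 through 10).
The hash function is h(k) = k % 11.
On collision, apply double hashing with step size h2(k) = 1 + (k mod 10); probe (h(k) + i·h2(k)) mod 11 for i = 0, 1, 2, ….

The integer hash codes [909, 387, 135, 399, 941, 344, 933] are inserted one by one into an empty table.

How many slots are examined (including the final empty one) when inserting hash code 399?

3

909 hashes to 7; slot 7 is free => place at 7.
387 hashes to 2; slot 2 is free => place at 2.
135 hashes to 3; slot 3 is free => place at 3.
399 hashes to 3, h2=10; 3,2 taken => place at 1.
941 hashes to 6; slot 6 is free => place at 6.
344 hashes to 3, h2=5; 3 taken => place at 8.
933 hashes to 9; slot 9 is free => place at 9.
Table: [., 399, 387, 135, ., ., 941, 909, 344, 933, .]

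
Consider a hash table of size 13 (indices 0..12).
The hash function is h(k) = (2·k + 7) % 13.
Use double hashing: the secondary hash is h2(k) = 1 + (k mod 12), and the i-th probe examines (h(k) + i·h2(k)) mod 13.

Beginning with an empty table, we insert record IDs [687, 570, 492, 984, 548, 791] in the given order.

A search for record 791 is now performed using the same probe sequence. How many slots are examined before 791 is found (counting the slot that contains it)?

2

687: h=3 → slot 3
570: h=3, h2=7, probe 3,10 → slot 10
492: h=3, h2=1, probe 3,4 → slot 4
984: h=12 → slot 12
548: h=11 → slot 11
791: h=3, h2=12, probe 3,2 → slot 2
Table: [-, -, 791, 687, 492, -, -, -, -, -, 570, 548, 984]
Lookup 791: h=3, h2=12, probe 3,2 → found at 2.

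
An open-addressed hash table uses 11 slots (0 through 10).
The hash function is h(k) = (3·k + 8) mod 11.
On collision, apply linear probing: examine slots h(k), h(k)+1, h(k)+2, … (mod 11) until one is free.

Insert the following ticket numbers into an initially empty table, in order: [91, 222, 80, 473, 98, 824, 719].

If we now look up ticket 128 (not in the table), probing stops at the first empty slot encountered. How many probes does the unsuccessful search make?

91 hashes to 6; slot 6 is free => place at 6.
222 hashes to 3; slot 3 is free => place at 3.
80 hashes to 6; 6 taken => place at 7.
473 hashes to 8; slot 8 is free => place at 8.
98 hashes to 5; slot 5 is free => place at 5.
824 hashes to 5; 5,6,7,8 taken => place at 9.
719 hashes to 9; 9 taken => place at 10.
Table: [_, _, _, 222, _, 98, 91, 80, 473, 824, 719]
Lookup 128: h=7, probe 7,8,9,10,0 → slot 0 empty, not found.

5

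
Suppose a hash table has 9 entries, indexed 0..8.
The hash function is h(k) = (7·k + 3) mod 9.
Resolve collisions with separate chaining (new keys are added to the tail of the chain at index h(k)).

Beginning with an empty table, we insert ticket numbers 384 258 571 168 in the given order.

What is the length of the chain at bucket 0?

Insert 384: h=0, bucket 0 empty → new chain.
Insert 258: h=0, bucket 0 nonempty → append to chain.
Insert 571: h=4, bucket 4 empty → new chain.
Insert 168: h=0, bucket 0 nonempty → append to chain.
Final buckets:
0: 384 -> 258 -> 168
1: ∅
2: ∅
3: ∅
4: 571
5: ∅
6: ∅
7: ∅
8: ∅

3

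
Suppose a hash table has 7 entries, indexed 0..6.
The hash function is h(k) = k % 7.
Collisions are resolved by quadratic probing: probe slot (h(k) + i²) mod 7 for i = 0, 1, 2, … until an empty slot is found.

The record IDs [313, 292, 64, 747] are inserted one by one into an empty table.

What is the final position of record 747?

2

313 hashes to 5; slot 5 is free -> place at 5.
292 hashes to 5; 5 taken -> place at 6.
64 hashes to 1; slot 1 is free -> place at 1.
747 hashes to 5; 5,6 taken -> place at 2.
Table: [—, 64, 747, —, —, 313, 292]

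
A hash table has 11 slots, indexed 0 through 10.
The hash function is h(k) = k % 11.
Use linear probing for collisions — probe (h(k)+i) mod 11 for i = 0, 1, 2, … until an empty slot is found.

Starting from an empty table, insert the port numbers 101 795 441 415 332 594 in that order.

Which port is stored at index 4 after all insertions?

332

101: h=2 -> slot 2
795: h=3 -> slot 3
441: h=1 -> slot 1
415: h=8 -> slot 8
332: h=2, probe 2,3,4 -> slot 4
594: h=0 -> slot 0
Table: [594, 441, 101, 795, 332, -, -, -, 415, -, -]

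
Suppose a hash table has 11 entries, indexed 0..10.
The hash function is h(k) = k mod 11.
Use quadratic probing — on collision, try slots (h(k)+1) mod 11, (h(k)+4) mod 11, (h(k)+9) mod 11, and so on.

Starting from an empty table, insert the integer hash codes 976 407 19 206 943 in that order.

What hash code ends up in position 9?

976: h=8 -> slot 8
407: h=0 -> slot 0
19: h=8, probe 8,9 -> slot 9
206: h=8, probe 8,9,1 -> slot 1
943: h=8, probe 8,9,1,6 -> slot 6
Table: [407, 206, —, —, —, —, 943, —, 976, 19, —]

19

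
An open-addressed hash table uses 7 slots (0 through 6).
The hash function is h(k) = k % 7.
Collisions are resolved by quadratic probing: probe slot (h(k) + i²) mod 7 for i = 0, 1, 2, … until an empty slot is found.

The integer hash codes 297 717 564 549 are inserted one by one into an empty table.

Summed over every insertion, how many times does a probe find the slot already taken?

297 hashes to 3; slot 3 is free => place at 3.
717 hashes to 3; 3 taken => place at 4.
564 hashes to 4; 4 taken => place at 5.
549 hashes to 3; 3,4 taken => place at 0.
Table: [549, —, —, 297, 717, 564, —]

4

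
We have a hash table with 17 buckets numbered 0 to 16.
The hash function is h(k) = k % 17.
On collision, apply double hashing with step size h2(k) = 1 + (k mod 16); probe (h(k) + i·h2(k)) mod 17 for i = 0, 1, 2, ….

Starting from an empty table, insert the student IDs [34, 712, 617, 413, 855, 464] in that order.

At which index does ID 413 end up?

Insert 34: h=0, slot 0 empty → index 0.
Insert 712: h=15, slot 15 empty → index 15.
Insert 617: h=5, slot 5 empty → index 5.
Insert 413: h=5, h2=14, slot 5 occupied → index 2.
Insert 855: h=5, h2=8, slot 5 occupied → index 13.
Insert 464: h=5, h2=1, slot 5 occupied → index 6.
Table: [34, -, 413, -, -, 617, 464, -, -, -, -, -, -, 855, -, 712, -]

2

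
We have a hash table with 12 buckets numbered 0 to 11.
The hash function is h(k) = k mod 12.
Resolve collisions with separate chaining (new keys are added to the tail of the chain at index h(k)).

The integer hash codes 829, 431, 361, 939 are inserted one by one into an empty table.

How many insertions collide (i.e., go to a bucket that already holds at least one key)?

1

829 → bucket 1
431 → bucket 11
361 → bucket 1 (collision)
939 → bucket 3
Final buckets:
0: .
1: 829 -> 361
2: .
3: 939
4: .
5: .
6: .
7: .
8: .
9: .
10: .
11: 431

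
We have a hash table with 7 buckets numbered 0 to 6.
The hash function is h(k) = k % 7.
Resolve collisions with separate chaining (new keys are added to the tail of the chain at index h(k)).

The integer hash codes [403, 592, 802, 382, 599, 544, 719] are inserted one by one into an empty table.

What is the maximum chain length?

403 -> bucket 4
592 -> bucket 4 (collision)
802 -> bucket 4 (collision)
382 -> bucket 4 (collision)
599 -> bucket 4 (collision)
544 -> bucket 5
719 -> bucket 5 (collision)
Final buckets:
0: —
1: —
2: —
3: —
4: 403 -> 592 -> 802 -> 382 -> 599
5: 544 -> 719
6: —

5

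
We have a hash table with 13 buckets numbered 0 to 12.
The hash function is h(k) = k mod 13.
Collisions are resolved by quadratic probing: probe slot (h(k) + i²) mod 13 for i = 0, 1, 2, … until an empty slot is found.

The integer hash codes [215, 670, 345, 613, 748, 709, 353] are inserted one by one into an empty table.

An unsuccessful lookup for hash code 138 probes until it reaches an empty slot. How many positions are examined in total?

215 hashes to 7; slot 7 is free -> place at 7.
670 hashes to 7; 7 taken -> place at 8.
345 hashes to 7; 7,8 taken -> place at 11.
613 hashes to 2; slot 2 is free -> place at 2.
748 hashes to 7; 7,8,11 taken -> place at 3.
709 hashes to 7; 7,8,11,3 taken -> place at 10.
353 hashes to 2; 2,3 taken -> place at 6.
Table: [∅, ∅, 613, 748, ∅, ∅, 353, 215, 670, ∅, 709, 345, ∅]
Lookup 138: h=8, probe 8,9 → slot 9 empty, not found.

2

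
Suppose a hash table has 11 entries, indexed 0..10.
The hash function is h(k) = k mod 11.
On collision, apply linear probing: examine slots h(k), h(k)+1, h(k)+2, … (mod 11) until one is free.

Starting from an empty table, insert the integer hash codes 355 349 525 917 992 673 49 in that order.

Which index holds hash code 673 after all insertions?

Insert 355: h=3, slot 3 empty → index 3.
Insert 349: h=8, slot 8 empty → index 8.
Insert 525: h=8, slot 8 occupied → index 9.
Insert 917: h=4, slot 4 empty → index 4.
Insert 992: h=2, slot 2 empty → index 2.
Insert 673: h=2, slots 2,3,4 occupied → index 5.
Insert 49: h=5, slot 5 occupied → index 6.
Table: [∅, ∅, 992, 355, 917, 673, 49, ∅, 349, 525, ∅]

5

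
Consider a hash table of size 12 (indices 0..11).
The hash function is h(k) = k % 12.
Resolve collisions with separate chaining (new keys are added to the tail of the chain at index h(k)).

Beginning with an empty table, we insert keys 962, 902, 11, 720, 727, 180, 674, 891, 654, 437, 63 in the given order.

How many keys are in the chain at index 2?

3

Insert 962: h=2, bucket 2 empty -> new chain.
Insert 902: h=2, bucket 2 nonempty -> append to chain.
Insert 11: h=11, bucket 11 empty -> new chain.
Insert 720: h=0, bucket 0 empty -> new chain.
Insert 727: h=7, bucket 7 empty -> new chain.
Insert 180: h=0, bucket 0 nonempty -> append to chain.
Insert 674: h=2, bucket 2 nonempty -> append to chain.
Insert 891: h=3, bucket 3 empty -> new chain.
Insert 654: h=6, bucket 6 empty -> new chain.
Insert 437: h=5, bucket 5 empty -> new chain.
Insert 63: h=3, bucket 3 nonempty -> append to chain.
Final buckets:
0: 720 -> 180
1: —
2: 962 -> 902 -> 674
3: 891 -> 63
4: —
5: 437
6: 654
7: 727
8: —
9: —
10: —
11: 11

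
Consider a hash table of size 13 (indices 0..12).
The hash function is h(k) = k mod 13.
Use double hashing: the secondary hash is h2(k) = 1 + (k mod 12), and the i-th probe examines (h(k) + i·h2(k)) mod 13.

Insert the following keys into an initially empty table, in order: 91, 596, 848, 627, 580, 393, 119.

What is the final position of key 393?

10

91: h=0 → slot 0
596: h=11 → slot 11
848: h=3 → slot 3
627: h=3, h2=4, probe 3,7 → slot 7
580: h=8 → slot 8
393: h=3, h2=10, probe 3,0,10 → slot 10
119: h=2 → slot 2
Table: [91, —, 119, 848, —, —, —, 627, 580, —, 393, 596, —]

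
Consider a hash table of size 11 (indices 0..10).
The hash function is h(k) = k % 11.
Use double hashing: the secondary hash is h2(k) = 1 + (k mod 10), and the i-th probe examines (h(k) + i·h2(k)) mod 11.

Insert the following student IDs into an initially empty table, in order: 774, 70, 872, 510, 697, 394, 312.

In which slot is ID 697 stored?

1

774 hashes to 4; slot 4 is free → place at 4.
70 hashes to 4, h2=1; 4 taken → place at 5.
872 hashes to 3; slot 3 is free → place at 3.
510 hashes to 4, h2=1; 4,5 taken → place at 6.
697 hashes to 4, h2=8; 4 taken → place at 1.
394 hashes to 9; slot 9 is free → place at 9.
312 hashes to 4, h2=3; 4 taken → place at 7.
Table: [_, 697, _, 872, 774, 70, 510, 312, _, 394, _]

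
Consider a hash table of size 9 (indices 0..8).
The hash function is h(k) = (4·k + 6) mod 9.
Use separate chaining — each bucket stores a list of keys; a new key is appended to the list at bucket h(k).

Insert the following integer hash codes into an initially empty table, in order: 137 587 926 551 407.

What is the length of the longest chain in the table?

Insert 137: h=5, bucket 5 empty → new chain.
Insert 587: h=5, bucket 5 nonempty → append to chain.
Insert 926: h=2, bucket 2 empty → new chain.
Insert 551: h=5, bucket 5 nonempty → append to chain.
Insert 407: h=5, bucket 5 nonempty → append to chain.
Final buckets:
0: -
1: -
2: 926
3: -
4: -
5: 137 -> 587 -> 551 -> 407
6: -
7: -
8: -

4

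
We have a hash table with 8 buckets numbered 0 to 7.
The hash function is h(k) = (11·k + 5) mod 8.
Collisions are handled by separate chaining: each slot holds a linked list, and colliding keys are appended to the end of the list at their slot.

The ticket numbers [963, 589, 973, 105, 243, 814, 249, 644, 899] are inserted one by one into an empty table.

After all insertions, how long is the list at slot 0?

2

Insert 963: h=6, bucket 6 empty → new chain.
Insert 589: h=4, bucket 4 empty → new chain.
Insert 973: h=4, bucket 4 nonempty → append to chain.
Insert 105: h=0, bucket 0 empty → new chain.
Insert 243: h=6, bucket 6 nonempty → append to chain.
Insert 814: h=7, bucket 7 empty → new chain.
Insert 249: h=0, bucket 0 nonempty → append to chain.
Insert 644: h=1, bucket 1 empty → new chain.
Insert 899: h=6, bucket 6 nonempty → append to chain.
Final buckets:
0: 105 -> 249
1: 644
2: —
3: —
4: 589 -> 973
5: —
6: 963 -> 243 -> 899
7: 814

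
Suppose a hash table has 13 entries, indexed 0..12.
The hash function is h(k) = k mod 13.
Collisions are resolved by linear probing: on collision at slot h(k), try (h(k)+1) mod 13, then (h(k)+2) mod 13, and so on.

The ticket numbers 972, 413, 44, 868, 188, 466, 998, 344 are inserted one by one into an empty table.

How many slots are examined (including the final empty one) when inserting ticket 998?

5

972 hashes to 10; slot 10 is free => place at 10.
413 hashes to 10; 10 taken => place at 11.
44 hashes to 5; slot 5 is free => place at 5.
868 hashes to 10; 10,11 taken => place at 12.
188 hashes to 6; slot 6 is free => place at 6.
466 hashes to 11; 11,12 taken => place at 0.
998 hashes to 10; 10,11,12,0 taken => place at 1.
344 hashes to 6; 6 taken => place at 7.
Table: [466, 998, _, _, _, 44, 188, 344, _, _, 972, 413, 868]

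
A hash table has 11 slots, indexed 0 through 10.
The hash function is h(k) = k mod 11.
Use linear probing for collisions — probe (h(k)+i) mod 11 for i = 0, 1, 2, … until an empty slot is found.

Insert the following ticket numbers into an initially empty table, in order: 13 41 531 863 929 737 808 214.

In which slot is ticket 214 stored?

9

Insert 13: h=2, slot 2 empty -> index 2.
Insert 41: h=8, slot 8 empty -> index 8.
Insert 531: h=3, slot 3 empty -> index 3.
Insert 863: h=5, slot 5 empty -> index 5.
Insert 929: h=5, slot 5 occupied -> index 6.
Insert 737: h=0, slot 0 empty -> index 0.
Insert 808: h=5, slots 5,6 occupied -> index 7.
Insert 214: h=5, slots 5,6,7,8 occupied -> index 9.
Table: [737, ., 13, 531, ., 863, 929, 808, 41, 214, .]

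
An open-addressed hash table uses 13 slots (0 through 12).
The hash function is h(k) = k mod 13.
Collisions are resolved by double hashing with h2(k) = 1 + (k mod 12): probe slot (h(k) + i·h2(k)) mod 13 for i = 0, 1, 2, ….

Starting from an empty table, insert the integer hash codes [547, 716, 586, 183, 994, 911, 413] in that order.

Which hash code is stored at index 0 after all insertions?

Insert 547: h=1, slot 1 empty => index 1.
Insert 716: h=1, h2=9, slot 1 occupied => index 10.
Insert 586: h=1, h2=11, slot 1 occupied => index 12.
Insert 183: h=1, h2=4, slot 1 occupied => index 5.
Insert 994: h=6, slot 6 empty => index 6.
Insert 911: h=1, h2=12, slot 1 occupied => index 0.
Insert 413: h=10, h2=6, slot 10 occupied => index 3.
Table: [911, 547, ∅, 413, ∅, 183, 994, ∅, ∅, ∅, 716, ∅, 586]

911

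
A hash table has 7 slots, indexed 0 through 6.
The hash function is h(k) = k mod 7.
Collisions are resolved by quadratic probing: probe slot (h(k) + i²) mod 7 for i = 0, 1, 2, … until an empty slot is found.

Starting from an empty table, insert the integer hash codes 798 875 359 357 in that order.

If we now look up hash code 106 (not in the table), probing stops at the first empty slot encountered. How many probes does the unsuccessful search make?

Insert 798: h=0, slot 0 empty -> index 0.
Insert 875: h=0, slot 0 occupied -> index 1.
Insert 359: h=2, slot 2 empty -> index 2.
Insert 357: h=0, slots 0,1 occupied -> index 4.
Table: [798, 875, 359, ∅, 357, ∅, ∅]
Lookup 106: h=1, probe 1,2,5 → slot 5 empty, not found.

3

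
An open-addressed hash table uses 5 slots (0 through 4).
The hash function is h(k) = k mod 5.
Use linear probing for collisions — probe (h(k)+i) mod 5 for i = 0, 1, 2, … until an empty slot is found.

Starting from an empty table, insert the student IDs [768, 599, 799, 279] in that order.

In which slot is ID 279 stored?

Insert 768: h=3, slot 3 empty -> index 3.
Insert 599: h=4, slot 4 empty -> index 4.
Insert 799: h=4, slot 4 occupied -> index 0.
Insert 279: h=4, slots 4,0 occupied -> index 1.
Table: [799, 279, _, 768, 599]

1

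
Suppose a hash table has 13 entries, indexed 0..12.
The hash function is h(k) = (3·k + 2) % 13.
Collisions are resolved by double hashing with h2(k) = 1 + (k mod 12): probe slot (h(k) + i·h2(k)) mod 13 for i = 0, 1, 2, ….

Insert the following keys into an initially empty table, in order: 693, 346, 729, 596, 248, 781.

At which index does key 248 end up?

693: h=1 → slot 1
346: h=0 → slot 0
729: h=5 → slot 5
596: h=9 → slot 9
248: h=5, h2=9, probe 5,1,10 → slot 10
781: h=5, h2=2, probe 5,7 → slot 7
Table: [346, 693, ∅, ∅, ∅, 729, ∅, 781, ∅, 596, 248, ∅, ∅]

10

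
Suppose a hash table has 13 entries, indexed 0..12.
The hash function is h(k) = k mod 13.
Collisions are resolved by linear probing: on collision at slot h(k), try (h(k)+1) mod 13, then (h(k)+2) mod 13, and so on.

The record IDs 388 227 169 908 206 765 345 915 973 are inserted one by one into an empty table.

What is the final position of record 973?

Insert 388: h=11, slot 11 empty → index 11.
Insert 227: h=6, slot 6 empty → index 6.
Insert 169: h=0, slot 0 empty → index 0.
Insert 908: h=11, slot 11 occupied → index 12.
Insert 206: h=11, slots 11,12,0 occupied → index 1.
Insert 765: h=11, slots 11,12,0,1 occupied → index 2.
Insert 345: h=7, slot 7 empty → index 7.
Insert 915: h=5, slot 5 empty → index 5.
Insert 973: h=11, slots 11,12,0,1,2 occupied → index 3.
Table: [169, 206, 765, 973, -, 915, 227, 345, -, -, -, 388, 908]

3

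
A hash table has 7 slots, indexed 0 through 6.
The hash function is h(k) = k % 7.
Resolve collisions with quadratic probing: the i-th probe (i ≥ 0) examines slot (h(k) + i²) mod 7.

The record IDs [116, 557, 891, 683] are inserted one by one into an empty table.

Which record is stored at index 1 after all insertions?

116: h=4 => slot 4
557: h=4, probe 4,5 => slot 5
891: h=2 => slot 2
683: h=4, probe 4,5,1 => slot 1
Table: [-, 683, 891, -, 116, 557, -]

683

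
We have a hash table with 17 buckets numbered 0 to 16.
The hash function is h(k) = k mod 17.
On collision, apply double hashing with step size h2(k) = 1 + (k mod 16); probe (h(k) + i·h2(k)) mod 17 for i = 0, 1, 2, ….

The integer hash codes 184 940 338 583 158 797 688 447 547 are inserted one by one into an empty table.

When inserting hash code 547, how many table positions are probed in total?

184: h=14 -> slot 14
940: h=5 -> slot 5
338: h=15 -> slot 15
583: h=5, h2=8, probe 5,13 -> slot 13
158: h=5, h2=15, probe 5,3 -> slot 3
797: h=15, h2=14, probe 15,12 -> slot 12
688: h=8 -> slot 8
447: h=5, h2=16, probe 5,4 -> slot 4
547: h=3, h2=4, probe 3,7 -> slot 7
Table: [_, _, _, 158, 447, 940, _, 547, 688, _, _, _, 797, 583, 184, 338, _]

2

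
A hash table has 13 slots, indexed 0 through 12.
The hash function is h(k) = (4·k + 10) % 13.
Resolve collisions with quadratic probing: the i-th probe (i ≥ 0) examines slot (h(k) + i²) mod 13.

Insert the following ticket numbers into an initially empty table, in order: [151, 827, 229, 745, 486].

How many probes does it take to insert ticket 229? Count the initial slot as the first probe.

3

Insert 151: h=3, slot 3 empty -> index 3.
Insert 827: h=3, slot 3 occupied -> index 4.
Insert 229: h=3, slots 3,4 occupied -> index 7.
Insert 745: h=0, slot 0 empty -> index 0.
Insert 486: h=4, slot 4 occupied -> index 5.
Table: [745, ∅, ∅, 151, 827, 486, ∅, 229, ∅, ∅, ∅, ∅, ∅]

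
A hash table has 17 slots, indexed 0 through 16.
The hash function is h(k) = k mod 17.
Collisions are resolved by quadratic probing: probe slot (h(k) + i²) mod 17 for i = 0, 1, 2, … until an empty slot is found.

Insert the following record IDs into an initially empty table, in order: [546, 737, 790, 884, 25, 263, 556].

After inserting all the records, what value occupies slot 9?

546: h=2 => slot 2
737: h=6 => slot 6
790: h=8 => slot 8
884: h=0 => slot 0
25: h=8, probe 8,9 => slot 9
263: h=8, probe 8,9,12 => slot 12
556: h=12, probe 12,13 => slot 13
Table: [884, ∅, 546, ∅, ∅, ∅, 737, ∅, 790, 25, ∅, ∅, 263, 556, ∅, ∅, ∅]

25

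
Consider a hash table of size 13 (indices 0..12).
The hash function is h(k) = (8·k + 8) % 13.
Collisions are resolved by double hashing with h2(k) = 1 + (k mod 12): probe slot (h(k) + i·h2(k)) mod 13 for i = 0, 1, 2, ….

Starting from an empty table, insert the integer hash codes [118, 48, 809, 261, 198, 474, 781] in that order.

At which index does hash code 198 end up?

118: h=3 → slot 3
48: h=2 → slot 2
809: h=6 → slot 6
261: h=3, h2=10, probe 3,0 → slot 0
198: h=6, h2=7, probe 6,0,7 → slot 7
474: h=4 → slot 4
781: h=3, h2=2, probe 3,5 → slot 5
Table: [261, —, 48, 118, 474, 781, 809, 198, —, —, —, —, —]

7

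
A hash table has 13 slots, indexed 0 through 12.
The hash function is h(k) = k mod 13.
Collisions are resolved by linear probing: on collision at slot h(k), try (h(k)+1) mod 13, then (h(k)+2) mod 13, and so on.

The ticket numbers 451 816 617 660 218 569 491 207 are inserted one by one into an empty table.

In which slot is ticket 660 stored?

451 hashes to 9; slot 9 is free -> place at 9.
816 hashes to 10; slot 10 is free -> place at 10.
617 hashes to 6; slot 6 is free -> place at 6.
660 hashes to 10; 10 taken -> place at 11.
218 hashes to 10; 10,11 taken -> place at 12.
569 hashes to 10; 10,11,12 taken -> place at 0.
491 hashes to 10; 10,11,12,0 taken -> place at 1.
207 hashes to 12; 12,0,1 taken -> place at 2.
Table: [569, 491, 207, ., ., ., 617, ., ., 451, 816, 660, 218]

11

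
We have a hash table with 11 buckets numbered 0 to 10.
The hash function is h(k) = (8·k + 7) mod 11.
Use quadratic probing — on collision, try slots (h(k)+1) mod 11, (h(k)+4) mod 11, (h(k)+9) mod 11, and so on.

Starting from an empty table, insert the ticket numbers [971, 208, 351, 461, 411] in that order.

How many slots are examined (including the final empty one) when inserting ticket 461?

3

971: h=9 → slot 9
208: h=10 → slot 10
351: h=10, probe 10,0 → slot 0
461: h=10, probe 10,0,3 → slot 3
411: h=6 → slot 6
Table: [351, —, —, 461, —, —, 411, —, —, 971, 208]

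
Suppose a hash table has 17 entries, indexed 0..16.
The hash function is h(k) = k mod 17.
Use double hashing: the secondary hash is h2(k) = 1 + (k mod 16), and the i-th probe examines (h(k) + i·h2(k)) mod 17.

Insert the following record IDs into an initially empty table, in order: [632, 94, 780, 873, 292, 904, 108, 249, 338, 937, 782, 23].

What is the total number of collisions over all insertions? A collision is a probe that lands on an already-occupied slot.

632: h=3 → slot 3
94: h=9 → slot 9
780: h=15 → slot 15
873: h=6 → slot 6
292: h=3, h2=5, probe 3,8 → slot 8
904: h=3, h2=9, probe 3,12 → slot 12
108: h=6, h2=13, probe 6,2 → slot 2
249: h=11 → slot 11
338: h=15, h2=3, probe 15,1 → slot 1
937: h=2, h2=10, probe 2,12,5 → slot 5
782: h=0 → slot 0
23: h=6, h2=8, probe 6,14 → slot 14
Table: [782, 338, 108, 632, ∅, 937, 873, ∅, 292, 94, ∅, 249, 904, ∅, 23, 780, ∅]

7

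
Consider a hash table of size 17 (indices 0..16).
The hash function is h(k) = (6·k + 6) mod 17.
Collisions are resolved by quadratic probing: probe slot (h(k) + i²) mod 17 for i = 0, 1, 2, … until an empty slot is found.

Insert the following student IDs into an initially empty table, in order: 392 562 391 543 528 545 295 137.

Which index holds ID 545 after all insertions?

4

Insert 392: h=12, slot 12 empty → index 12.
Insert 562: h=12, slot 12 occupied → index 13.
Insert 391: h=6, slot 6 empty → index 6.
Insert 543: h=0, slot 0 empty → index 0.
Insert 528: h=12, slots 12,13 occupied → index 16.
Insert 545: h=12, slots 12,13,16 occupied → index 4.
Insert 295: h=8, slot 8 empty → index 8.
Insert 137: h=12, slots 12,13,16,4 occupied → index 11.
Table: [543, _, _, _, 545, _, 391, _, 295, _, _, 137, 392, 562, _, _, 528]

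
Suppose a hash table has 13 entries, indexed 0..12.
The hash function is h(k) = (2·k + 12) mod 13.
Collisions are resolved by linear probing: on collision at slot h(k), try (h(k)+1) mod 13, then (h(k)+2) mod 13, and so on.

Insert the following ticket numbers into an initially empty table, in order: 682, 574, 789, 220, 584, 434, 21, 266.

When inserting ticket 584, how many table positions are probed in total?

3

Insert 682: h=11, slot 11 empty -> index 11.
Insert 574: h=3, slot 3 empty -> index 3.
Insert 789: h=4, slot 4 empty -> index 4.
Insert 220: h=10, slot 10 empty -> index 10.
Insert 584: h=10, slots 10,11 occupied -> index 12.
Insert 434: h=9, slot 9 empty -> index 9.
Insert 21: h=2, slot 2 empty -> index 2.
Insert 266: h=11, slots 11,12 occupied -> index 0.
Table: [266, —, 21, 574, 789, —, —, —, —, 434, 220, 682, 584]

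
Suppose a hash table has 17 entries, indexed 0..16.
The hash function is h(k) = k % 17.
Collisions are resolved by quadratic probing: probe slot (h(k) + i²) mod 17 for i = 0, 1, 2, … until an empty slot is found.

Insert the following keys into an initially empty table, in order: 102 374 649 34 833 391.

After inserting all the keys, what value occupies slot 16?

102 hashes to 0; slot 0 is free => place at 0.
374 hashes to 0; 0 taken => place at 1.
649 hashes to 3; slot 3 is free => place at 3.
34 hashes to 0; 0,1 taken => place at 4.
833 hashes to 0; 0,1,4 taken => place at 9.
391 hashes to 0; 0,1,4,9 taken => place at 16.
Table: [102, 374, —, 649, 34, —, —, —, —, 833, —, —, —, —, —, —, 391]

391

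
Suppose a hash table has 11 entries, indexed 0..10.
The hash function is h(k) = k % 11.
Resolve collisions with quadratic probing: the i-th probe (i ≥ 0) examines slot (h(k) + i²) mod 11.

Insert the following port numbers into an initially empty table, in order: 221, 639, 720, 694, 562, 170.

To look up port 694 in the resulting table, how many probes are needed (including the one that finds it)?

4

221 hashes to 1; slot 1 is free -> place at 1.
639 hashes to 1; 1 taken -> place at 2.
720 hashes to 5; slot 5 is free -> place at 5.
694 hashes to 1; 1,2,5 taken -> place at 10.
562 hashes to 1; 1,2,5,10 taken -> place at 6.
170 hashes to 5; 5,6 taken -> place at 9.
Table: [_, 221, 639, _, _, 720, 562, _, _, 170, 694]
Lookup 694: h=1, probe 1,2,5,10 → found at 10.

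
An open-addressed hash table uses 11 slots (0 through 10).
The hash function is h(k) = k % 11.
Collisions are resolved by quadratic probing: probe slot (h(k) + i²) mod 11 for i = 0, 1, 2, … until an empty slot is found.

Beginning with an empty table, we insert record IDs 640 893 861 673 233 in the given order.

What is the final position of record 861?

4

Insert 640: h=2, slot 2 empty → index 2.
Insert 893: h=2, slot 2 occupied → index 3.
Insert 861: h=3, slot 3 occupied → index 4.
Insert 673: h=2, slots 2,3 occupied → index 6.
Insert 233: h=2, slots 2,3,6 occupied → index 0.
Table: [233, -, 640, 893, 861, -, 673, -, -, -, -]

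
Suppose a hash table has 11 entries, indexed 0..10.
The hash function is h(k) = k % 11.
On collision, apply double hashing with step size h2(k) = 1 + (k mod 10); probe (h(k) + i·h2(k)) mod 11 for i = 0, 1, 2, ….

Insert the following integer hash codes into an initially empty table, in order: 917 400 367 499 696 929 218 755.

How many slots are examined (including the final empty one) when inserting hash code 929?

917: h=4 => slot 4
400: h=4, h2=1, probe 4,5 => slot 5
367: h=4, h2=8, probe 4,1 => slot 1
499: h=4, h2=10, probe 4,3 => slot 3
696: h=3, h2=7, probe 3,10 => slot 10
929: h=5, h2=10, probe 5,4,3,2 => slot 2
218: h=9 => slot 9
755: h=7 => slot 7
Table: [., 367, 929, 499, 917, 400, ., 755, ., 218, 696]

4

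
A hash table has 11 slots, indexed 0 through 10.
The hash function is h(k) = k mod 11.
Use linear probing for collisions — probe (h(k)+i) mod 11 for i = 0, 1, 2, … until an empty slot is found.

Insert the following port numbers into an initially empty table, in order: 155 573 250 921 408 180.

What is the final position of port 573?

Insert 155: h=1, slot 1 empty → index 1.
Insert 573: h=1, slot 1 occupied → index 2.
Insert 250: h=8, slot 8 empty → index 8.
Insert 921: h=8, slot 8 occupied → index 9.
Insert 408: h=1, slots 1,2 occupied → index 3.
Insert 180: h=4, slot 4 empty → index 4.
Table: [—, 155, 573, 408, 180, —, —, —, 250, 921, —]

2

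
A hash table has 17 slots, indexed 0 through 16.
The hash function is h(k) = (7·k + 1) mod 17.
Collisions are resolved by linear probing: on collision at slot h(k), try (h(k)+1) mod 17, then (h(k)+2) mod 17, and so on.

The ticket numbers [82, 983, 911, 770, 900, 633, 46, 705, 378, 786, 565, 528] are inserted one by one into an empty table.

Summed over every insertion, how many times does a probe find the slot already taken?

82 hashes to 14; slot 14 is free => place at 14.
983 hashes to 14; 14 taken => place at 15.
911 hashes to 3; slot 3 is free => place at 3.
770 hashes to 2; slot 2 is free => place at 2.
900 hashes to 11; slot 11 is free => place at 11.
633 hashes to 12; slot 12 is free => place at 12.
46 hashes to 0; slot 0 is free => place at 0.
705 hashes to 6; slot 6 is free => place at 6.
378 hashes to 12; 12 taken => place at 13.
786 hashes to 12; 12,13,14,15 taken => place at 16.
565 hashes to 12; 12,13,14,15,16,0 taken => place at 1.
528 hashes to 8; slot 8 is free => place at 8.
Table: [46, 565, 770, 911, ∅, ∅, 705, ∅, 528, ∅, ∅, 900, 633, 378, 82, 983, 786]

12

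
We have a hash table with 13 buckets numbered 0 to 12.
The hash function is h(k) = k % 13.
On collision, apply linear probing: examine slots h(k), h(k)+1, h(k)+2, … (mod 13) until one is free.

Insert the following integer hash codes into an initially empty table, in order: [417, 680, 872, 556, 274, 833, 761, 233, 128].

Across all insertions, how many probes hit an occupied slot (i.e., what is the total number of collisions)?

7

417: h=1 -> slot 1
680: h=4 -> slot 4
872: h=1, probe 1,2 -> slot 2
556: h=10 -> slot 10
274: h=1, probe 1,2,3 -> slot 3
833: h=1, probe 1,2,3,4,5 -> slot 5
761: h=7 -> slot 7
233: h=12 -> slot 12
128: h=11 -> slot 11
Table: [∅, 417, 872, 274, 680, 833, ∅, 761, ∅, ∅, 556, 128, 233]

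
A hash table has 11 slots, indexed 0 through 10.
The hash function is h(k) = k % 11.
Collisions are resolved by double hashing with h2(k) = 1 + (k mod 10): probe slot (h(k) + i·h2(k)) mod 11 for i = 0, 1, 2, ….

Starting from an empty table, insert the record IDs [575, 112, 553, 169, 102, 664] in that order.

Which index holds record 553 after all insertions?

575: h=3 -> slot 3
112: h=2 -> slot 2
553: h=3, h2=4, probe 3,7 -> slot 7
169: h=4 -> slot 4
102: h=3, h2=3, probe 3,6 -> slot 6
664: h=4, h2=5, probe 4,9 -> slot 9
Table: [., ., 112, 575, 169, ., 102, 553, ., 664, .]

7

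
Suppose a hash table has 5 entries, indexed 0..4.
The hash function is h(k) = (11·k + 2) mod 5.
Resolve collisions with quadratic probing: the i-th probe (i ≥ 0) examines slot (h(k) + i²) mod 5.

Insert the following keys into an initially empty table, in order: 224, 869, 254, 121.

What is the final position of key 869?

224 hashes to 1; slot 1 is free → place at 1.
869 hashes to 1; 1 taken → place at 2.
254 hashes to 1; 1,2 taken → place at 0.
121 hashes to 3; slot 3 is free → place at 3.
Table: [254, 224, 869, 121, ∅]

2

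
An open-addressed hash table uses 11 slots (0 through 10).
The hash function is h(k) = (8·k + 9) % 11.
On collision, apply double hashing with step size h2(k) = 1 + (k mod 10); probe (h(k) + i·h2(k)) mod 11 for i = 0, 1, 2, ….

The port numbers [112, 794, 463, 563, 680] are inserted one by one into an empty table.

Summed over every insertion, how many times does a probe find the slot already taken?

Insert 112: h=3, slot 3 empty => index 3.
Insert 794: h=3, h2=5, slot 3 occupied => index 8.
Insert 463: h=6, slot 6 empty => index 6.
Insert 563: h=3, h2=4, slot 3 occupied => index 7.
Insert 680: h=4, slot 4 empty => index 4.
Table: [_, _, _, 112, 680, _, 463, 563, 794, _, _]

2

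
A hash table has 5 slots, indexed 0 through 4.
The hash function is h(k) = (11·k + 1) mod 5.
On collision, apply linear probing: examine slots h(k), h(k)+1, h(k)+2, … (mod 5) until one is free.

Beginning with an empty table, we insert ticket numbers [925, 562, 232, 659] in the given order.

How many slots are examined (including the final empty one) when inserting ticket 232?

2

925: h=1 -> slot 1
562: h=3 -> slot 3
232: h=3, probe 3,4 -> slot 4
659: h=0 -> slot 0
Table: [659, 925, _, 562, 232]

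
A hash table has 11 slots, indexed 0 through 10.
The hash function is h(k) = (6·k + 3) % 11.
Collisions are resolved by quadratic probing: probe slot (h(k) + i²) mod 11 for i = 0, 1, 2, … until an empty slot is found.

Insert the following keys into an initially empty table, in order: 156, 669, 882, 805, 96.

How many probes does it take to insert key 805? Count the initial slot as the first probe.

156: h=4 -> slot 4
669: h=2 -> slot 2
882: h=4, probe 4,5 -> slot 5
805: h=4, probe 4,5,8 -> slot 8
96: h=7 -> slot 7
Table: [-, -, 669, -, 156, 882, -, 96, 805, -, -]

3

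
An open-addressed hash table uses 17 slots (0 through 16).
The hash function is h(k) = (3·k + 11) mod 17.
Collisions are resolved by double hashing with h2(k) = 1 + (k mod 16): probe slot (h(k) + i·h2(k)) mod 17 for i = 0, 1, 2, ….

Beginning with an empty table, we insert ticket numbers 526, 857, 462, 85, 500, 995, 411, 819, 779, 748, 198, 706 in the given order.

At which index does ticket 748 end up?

Insert 526: h=8, slot 8 empty => index 8.
Insert 857: h=15, slot 15 empty => index 15.
Insert 462: h=3, slot 3 empty => index 3.
Insert 85: h=11, slot 11 empty => index 11.
Insert 500: h=15, h2=5, slots 15,3,8 occupied => index 13.
Insert 995: h=4, slot 4 empty => index 4.
Insert 411: h=3, h2=12, slots 3,15 occupied => index 10.
Insert 819: h=3, h2=4, slot 3 occupied => index 7.
Insert 779: h=2, slot 2 empty => index 2.
Insert 748: h=11, h2=13, slots 11,7,3 occupied => index 16.
Insert 198: h=10, h2=7, slot 10 occupied => index 0.
Insert 706: h=4, h2=3, slots 4,7,10,13,16,2 occupied => index 5.
Table: [198, ., 779, 462, 995, 706, ., 819, 526, ., 411, 85, ., 500, ., 857, 748]

16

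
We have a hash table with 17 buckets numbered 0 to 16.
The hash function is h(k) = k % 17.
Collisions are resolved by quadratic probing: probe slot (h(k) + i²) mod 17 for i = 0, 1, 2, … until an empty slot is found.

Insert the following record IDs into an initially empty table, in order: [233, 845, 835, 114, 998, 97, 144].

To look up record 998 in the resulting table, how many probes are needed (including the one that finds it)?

4

233: h=12 → slot 12
845: h=12, probe 12,13 → slot 13
835: h=2 → slot 2
114: h=12, probe 12,13,16 → slot 16
998: h=12, probe 12,13,16,4 → slot 4
97: h=12, probe 12,13,16,4,11 → slot 11
144: h=8 → slot 8
Table: [., ., 835, ., 998, ., ., ., 144, ., ., 97, 233, 845, ., ., 114]
Lookup 998: h=12, probe 12,13,16,4 → found at 4.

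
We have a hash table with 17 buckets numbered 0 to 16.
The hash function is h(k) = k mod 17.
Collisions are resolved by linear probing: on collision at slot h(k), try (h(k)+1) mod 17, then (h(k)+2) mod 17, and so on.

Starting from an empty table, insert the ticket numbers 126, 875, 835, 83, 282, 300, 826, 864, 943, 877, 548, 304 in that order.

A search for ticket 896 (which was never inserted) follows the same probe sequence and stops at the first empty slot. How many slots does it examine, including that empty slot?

126 hashes to 7; slot 7 is free → place at 7.
875 hashes to 8; slot 8 is free → place at 8.
835 hashes to 2; slot 2 is free → place at 2.
83 hashes to 15; slot 15 is free → place at 15.
282 hashes to 10; slot 10 is free → place at 10.
300 hashes to 11; slot 11 is free → place at 11.
826 hashes to 10; 10,11 taken → place at 12.
864 hashes to 14; slot 14 is free → place at 14.
943 hashes to 8; 8 taken → place at 9.
877 hashes to 10; 10,11,12 taken → place at 13.
548 hashes to 4; slot 4 is free → place at 4.
304 hashes to 15; 15 taken → place at 16.
Table: [_, _, 835, _, 548, _, _, 126, 875, 943, 282, 300, 826, 877, 864, 83, 304]
Lookup 896: h=12, probe 12,13,14,15,16,0 → slot 0 empty, not found.

6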